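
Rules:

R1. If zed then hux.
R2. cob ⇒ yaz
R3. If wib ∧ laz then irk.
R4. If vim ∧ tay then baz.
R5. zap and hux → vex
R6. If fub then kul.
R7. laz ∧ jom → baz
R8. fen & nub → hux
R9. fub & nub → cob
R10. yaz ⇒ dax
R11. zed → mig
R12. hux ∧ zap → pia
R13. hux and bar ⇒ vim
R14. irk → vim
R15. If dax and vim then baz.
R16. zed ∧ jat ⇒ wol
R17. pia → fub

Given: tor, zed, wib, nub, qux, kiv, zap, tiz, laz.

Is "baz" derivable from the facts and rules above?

hux  (by R1: zed)
irk  (by R3: wib, laz)
pia  (by R12: hux, zap)
vim  (by R14: irk)
fub  (by R17: pia)
cob  (by R9: fub, nub)
yaz  (by R2: cob)
dax  (by R10: yaz)
baz  (by R15: dax, vim)

Yes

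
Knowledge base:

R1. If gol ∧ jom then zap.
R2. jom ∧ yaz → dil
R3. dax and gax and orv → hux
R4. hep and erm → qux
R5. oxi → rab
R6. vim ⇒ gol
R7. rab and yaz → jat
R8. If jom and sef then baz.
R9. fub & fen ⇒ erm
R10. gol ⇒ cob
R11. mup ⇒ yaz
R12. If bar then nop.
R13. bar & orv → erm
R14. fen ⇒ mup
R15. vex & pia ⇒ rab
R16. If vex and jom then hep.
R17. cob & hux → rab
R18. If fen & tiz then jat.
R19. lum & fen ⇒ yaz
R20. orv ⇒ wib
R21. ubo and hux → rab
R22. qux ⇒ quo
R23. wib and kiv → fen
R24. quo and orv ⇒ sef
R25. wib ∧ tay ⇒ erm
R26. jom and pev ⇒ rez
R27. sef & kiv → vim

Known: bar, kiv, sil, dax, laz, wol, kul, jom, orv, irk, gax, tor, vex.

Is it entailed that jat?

Yes

hux  (by R3: dax, gax, orv)
erm  (by R13: bar, orv)
hep  (by R16: vex, jom)
wib  (by R20: orv)
fen  (by R23: wib, kiv)
qux  (by R4: hep, erm)
mup  (by R14: fen)
quo  (by R22: qux)
sef  (by R24: quo, orv)
vim  (by R27: sef, kiv)
gol  (by R6: vim)
cob  (by R10: gol)
yaz  (by R11: mup)
rab  (by R17: cob, hux)
jat  (by R7: rab, yaz)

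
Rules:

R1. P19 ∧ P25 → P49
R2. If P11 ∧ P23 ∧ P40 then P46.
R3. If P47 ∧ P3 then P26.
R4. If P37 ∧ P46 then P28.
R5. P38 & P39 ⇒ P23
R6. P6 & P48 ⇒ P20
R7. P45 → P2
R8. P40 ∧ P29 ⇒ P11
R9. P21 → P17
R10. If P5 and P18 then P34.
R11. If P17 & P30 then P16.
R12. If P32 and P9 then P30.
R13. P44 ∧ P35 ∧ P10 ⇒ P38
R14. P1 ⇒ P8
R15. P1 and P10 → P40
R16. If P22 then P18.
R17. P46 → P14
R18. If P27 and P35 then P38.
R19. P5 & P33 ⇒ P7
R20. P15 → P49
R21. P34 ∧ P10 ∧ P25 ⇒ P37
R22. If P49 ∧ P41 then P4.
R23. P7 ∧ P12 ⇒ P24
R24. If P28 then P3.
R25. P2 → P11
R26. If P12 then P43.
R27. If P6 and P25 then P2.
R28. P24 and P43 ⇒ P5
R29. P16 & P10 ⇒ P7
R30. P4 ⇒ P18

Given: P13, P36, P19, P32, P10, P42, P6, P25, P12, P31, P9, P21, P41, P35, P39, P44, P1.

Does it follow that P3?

P49  (by R1: P19, P25)
P17  (by R9: P21)
P30  (by R12: P32, P9)
P38  (by R13: P44, P35, P10)
P40  (by R15: P1, P10)
P4  (by R22: P49, P41)
P43  (by R26: P12)
P2  (by R27: P6, P25)
P18  (by R30: P4)
P23  (by R5: P38, P39)
P16  (by R11: P17, P30)
P11  (by R25: P2)
P7  (by R29: P16, P10)
P46  (by R2: P11, P23, P40)
P24  (by R23: P7, P12)
P5  (by R28: P24, P43)
P34  (by R10: P5, P18)
P37  (by R21: P34, P10, P25)
P28  (by R4: P37, P46)
P3  (by R24: P28)

Yes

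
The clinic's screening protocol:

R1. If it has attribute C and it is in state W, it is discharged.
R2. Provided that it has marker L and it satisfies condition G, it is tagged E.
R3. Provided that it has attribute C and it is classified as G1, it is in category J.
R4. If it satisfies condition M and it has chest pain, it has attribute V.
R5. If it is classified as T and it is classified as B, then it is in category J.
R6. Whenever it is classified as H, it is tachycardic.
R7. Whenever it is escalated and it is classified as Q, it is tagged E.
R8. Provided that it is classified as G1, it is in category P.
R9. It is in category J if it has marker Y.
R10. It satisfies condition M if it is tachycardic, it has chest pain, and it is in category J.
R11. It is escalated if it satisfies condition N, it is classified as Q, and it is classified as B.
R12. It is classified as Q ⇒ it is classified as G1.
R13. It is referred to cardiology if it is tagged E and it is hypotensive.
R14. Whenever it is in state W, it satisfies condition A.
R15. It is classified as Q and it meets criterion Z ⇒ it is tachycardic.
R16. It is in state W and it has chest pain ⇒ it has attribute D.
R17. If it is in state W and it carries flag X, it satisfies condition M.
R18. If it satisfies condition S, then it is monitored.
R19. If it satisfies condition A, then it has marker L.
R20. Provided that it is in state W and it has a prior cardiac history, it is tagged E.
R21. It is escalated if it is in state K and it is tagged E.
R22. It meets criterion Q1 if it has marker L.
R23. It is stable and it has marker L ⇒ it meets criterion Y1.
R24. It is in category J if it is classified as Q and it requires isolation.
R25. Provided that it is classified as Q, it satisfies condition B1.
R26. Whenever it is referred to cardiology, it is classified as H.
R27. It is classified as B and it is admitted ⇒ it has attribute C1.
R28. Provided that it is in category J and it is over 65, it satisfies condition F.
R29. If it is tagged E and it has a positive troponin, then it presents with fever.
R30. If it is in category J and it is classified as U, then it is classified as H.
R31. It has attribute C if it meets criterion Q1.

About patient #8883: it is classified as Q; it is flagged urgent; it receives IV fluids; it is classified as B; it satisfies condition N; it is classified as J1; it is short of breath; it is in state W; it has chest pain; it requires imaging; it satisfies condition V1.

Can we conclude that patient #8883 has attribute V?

No

Forward chaining from the given facts derives: is escalated, is classified as G1, satisfies condition A, has attribute D, has marker L, meets criterion Q1, satisfies condition B1, has attribute C, is discharged, is in category J, is tagged E, is in category P.
The only rule concluding "it has attribute V" is R4, which needs "it satisfies condition M"; that is never established.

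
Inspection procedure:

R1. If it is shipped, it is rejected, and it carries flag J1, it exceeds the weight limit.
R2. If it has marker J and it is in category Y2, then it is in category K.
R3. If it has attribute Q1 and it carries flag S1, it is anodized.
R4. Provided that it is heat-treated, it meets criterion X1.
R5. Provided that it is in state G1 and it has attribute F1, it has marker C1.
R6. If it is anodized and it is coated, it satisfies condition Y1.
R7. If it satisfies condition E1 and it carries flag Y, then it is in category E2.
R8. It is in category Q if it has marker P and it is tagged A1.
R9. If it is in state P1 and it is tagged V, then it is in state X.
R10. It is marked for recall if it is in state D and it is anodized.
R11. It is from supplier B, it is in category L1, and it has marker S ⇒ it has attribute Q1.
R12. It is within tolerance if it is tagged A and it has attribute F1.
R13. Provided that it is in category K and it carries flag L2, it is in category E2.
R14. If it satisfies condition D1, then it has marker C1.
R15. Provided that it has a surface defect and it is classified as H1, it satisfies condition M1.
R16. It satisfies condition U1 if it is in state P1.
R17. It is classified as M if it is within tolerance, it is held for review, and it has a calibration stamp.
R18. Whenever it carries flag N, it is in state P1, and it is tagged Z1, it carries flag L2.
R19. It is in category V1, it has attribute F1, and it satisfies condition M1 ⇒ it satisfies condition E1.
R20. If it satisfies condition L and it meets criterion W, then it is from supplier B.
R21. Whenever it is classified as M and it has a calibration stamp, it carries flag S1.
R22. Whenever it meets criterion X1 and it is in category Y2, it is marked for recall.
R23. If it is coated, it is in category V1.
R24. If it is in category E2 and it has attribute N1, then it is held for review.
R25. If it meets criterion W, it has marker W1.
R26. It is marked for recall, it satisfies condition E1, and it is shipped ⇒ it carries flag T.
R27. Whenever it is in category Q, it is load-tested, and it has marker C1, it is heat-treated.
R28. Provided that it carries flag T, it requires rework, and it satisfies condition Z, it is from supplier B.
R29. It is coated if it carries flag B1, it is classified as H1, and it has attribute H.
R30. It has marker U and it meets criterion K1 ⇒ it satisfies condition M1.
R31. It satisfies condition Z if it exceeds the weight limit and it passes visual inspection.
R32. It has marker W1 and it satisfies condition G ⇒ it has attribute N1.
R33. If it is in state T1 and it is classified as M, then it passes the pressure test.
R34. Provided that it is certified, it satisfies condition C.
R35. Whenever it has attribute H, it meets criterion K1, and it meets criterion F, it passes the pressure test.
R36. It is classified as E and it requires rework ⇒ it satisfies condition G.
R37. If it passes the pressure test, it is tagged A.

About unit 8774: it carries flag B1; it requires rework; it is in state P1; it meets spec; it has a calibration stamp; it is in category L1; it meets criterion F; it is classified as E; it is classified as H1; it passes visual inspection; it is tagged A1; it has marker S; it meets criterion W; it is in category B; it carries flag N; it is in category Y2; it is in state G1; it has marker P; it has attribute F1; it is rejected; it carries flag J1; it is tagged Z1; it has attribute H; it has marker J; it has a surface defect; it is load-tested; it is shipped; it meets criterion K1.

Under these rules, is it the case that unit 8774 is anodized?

By R1 (it is shipped, it is rejected, it carries flag J1): it exceeds the weight limit.
By R2 (it has marker J, it is in category Y2): it is in category K.
By R5 (it is in state G1, it has attribute F1): it has marker C1.
By R8 (it has marker P, it is tagged A1): it is in category Q.
By R15 (it has a surface defect, it is classified as H1): it satisfies condition M1.
By R18 (it carries flag N, it is in state P1, it is tagged Z1): it carries flag L2.
By R25 (it meets criterion W): it has marker W1.
By R27 (it is in category Q, it is load-tested, it has marker C1): it is heat-treated.
By R29 (it carries flag B1, it is classified as H1, it has attribute H): it is coated.
By R31 (it exceeds the weight limit, it passes visual inspection): it satisfies condition Z.
By R35 (it has attribute H, it meets criterion K1, it meets criterion F): it passes the pressure test.
By R36 (it is classified as E, it requires rework): it satisfies condition G.
By R37 (it passes the pressure test): it is tagged A.
By R4 (it is heat-treated): it meets criterion X1.
By R12 (it is tagged A, it has attribute F1): it is within tolerance.
By R13 (it is in category K, it carries flag L2): it is in category E2.
By R22 (it meets criterion X1, it is in category Y2): it is marked for recall.
By R23 (it is coated): it is in category V1.
By R32 (it has marker W1, it satisfies condition G): it has attribute N1.
By R19 (it is in category V1, it has attribute F1, it satisfies condition M1): it satisfies condition E1.
By R24 (it is in category E2, it has attribute N1): it is held for review.
By R26 (it is marked for recall, it satisfies condition E1, it is shipped): it carries flag T.
By R28 (it carries flag T, it requires rework, it satisfies condition Z): it is from supplier B.
By R11 (it is from supplier B, it is in category L1, it has marker S): it has attribute Q1.
By R17 (it is within tolerance, it is held for review, it has a calibration stamp): it is classified as M.
By R21 (it is classified as M, it has a calibration stamp): it carries flag S1.
By R3 (it has attribute Q1, it carries flag S1): it is anodized.

Yes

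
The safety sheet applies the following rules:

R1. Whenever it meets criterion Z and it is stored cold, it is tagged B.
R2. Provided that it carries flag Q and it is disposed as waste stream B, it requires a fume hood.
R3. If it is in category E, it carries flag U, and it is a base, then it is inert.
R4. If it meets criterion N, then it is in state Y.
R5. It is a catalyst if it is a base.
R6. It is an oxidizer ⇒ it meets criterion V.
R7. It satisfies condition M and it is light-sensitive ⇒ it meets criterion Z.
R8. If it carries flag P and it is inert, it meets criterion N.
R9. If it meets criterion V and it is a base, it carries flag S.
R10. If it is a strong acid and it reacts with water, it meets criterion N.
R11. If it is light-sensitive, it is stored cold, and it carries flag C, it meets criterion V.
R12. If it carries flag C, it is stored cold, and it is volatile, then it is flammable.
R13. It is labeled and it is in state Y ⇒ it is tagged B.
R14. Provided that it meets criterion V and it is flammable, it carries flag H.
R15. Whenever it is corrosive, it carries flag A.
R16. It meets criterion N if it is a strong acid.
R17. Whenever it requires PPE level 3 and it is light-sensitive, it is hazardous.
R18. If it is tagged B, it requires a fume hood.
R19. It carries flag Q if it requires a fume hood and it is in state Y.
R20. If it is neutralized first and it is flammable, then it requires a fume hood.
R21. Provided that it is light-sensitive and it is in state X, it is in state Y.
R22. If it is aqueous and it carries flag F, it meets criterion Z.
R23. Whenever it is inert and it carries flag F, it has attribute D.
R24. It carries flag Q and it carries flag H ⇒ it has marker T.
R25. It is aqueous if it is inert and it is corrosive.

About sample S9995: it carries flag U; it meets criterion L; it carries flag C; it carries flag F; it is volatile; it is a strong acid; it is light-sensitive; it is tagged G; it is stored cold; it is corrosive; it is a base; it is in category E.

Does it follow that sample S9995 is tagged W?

No

Forward chaining from the given facts derives: is inert, is a catalyst, meets criterion V, is flammable, carries flag H, carries flag A, meets criterion N, has attribute D, is aqueous, is in state Y, carries flag S, meets criterion Z, is tagged B, requires a fume hood, carries flag Q, has marker T.
No rule has "it is tagged W" as its conclusion, and it is not among the given facts.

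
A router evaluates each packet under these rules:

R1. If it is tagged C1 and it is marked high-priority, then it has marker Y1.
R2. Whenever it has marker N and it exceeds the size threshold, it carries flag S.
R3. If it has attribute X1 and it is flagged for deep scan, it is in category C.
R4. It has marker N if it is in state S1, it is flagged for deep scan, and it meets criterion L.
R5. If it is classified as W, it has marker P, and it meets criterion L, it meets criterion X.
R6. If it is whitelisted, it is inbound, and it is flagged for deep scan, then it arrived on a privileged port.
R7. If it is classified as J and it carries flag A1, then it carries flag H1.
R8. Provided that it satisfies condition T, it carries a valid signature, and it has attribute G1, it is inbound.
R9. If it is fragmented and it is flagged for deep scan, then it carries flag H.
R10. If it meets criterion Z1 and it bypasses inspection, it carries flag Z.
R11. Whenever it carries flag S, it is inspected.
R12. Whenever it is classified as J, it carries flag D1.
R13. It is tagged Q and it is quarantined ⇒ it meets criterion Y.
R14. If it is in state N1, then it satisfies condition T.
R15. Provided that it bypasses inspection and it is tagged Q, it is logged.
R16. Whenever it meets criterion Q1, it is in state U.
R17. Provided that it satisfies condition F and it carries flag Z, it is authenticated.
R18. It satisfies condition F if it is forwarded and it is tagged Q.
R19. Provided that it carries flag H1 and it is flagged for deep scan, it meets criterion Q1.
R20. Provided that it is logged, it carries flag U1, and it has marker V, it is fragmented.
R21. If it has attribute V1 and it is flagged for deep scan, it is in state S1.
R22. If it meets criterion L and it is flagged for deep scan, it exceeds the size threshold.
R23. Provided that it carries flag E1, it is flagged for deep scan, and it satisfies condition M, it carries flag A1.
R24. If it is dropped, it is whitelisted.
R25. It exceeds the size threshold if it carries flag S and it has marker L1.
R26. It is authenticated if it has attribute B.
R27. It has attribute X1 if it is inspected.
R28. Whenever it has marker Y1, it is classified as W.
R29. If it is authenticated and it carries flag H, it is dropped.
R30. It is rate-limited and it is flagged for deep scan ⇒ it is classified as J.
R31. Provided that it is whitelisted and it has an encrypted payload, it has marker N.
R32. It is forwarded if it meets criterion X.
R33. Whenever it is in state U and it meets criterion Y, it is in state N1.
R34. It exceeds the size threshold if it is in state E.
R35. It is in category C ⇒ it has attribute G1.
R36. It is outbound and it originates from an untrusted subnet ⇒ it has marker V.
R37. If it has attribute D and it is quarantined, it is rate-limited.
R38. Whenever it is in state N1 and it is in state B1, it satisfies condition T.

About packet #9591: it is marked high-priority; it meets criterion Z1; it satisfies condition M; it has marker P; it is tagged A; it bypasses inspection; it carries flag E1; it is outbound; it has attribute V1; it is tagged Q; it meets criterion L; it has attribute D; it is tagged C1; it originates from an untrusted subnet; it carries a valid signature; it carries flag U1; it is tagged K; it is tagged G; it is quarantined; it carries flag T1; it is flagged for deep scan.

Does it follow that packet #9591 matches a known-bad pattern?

Forward chaining from the given facts derives: has marker Y1, carries flag Z, meets criterion Y, is logged, is in state S1, exceeds the size threshold, carries flag A1, is classified as W, has marker V, is rate-limited, has marker N, meets criterion X, is fragmented, is classified as J, is forwarded, carries flag S, carries flag H1, carries flag H, is inspected, carries flag D1, satisfies condition F, meets criterion Q1, has attribute X1, is in category C, is in state U, is authenticated, is dropped, is in state N1, has attribute G1, satisfies condition T, is whitelisted, is inbound, arrived on a privileged port.
No rule has "it matches a known-bad pattern" as its conclusion, and it is not among the given facts.

No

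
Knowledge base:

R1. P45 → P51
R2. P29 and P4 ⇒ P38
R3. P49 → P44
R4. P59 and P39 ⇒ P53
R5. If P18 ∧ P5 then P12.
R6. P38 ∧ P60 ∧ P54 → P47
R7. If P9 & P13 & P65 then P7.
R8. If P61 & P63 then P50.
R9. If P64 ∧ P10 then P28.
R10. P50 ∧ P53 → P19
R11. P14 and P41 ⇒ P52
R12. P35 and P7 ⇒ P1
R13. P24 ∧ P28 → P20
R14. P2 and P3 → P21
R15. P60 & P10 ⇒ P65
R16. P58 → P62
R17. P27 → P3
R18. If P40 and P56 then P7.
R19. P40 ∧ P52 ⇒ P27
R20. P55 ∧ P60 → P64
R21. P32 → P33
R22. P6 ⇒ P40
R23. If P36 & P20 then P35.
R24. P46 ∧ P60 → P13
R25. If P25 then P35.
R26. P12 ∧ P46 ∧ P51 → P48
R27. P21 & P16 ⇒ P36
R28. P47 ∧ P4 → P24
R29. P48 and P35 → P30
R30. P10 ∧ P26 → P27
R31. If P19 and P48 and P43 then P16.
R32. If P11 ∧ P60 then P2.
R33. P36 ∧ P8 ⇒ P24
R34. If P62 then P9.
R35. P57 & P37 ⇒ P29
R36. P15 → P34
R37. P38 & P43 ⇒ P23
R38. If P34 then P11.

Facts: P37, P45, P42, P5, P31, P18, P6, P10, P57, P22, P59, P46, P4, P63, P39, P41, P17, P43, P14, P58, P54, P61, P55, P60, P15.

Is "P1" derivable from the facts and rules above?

Yes

P51  (by R1: P45)
P53  (by R4: P59, P39)
P12  (by R5: P18, P5)
P50  (by R8: P61, P63)
P19  (by R10: P50, P53)
P52  (by R11: P14, P41)
P65  (by R15: P60, P10)
P62  (by R16: P58)
P64  (by R20: P55, P60)
P40  (by R22: P6)
P13  (by R24: P46, P60)
P48  (by R26: P12, P46, P51)
P16  (by R31: P19, P48, P43)
P9  (by R34: P62)
P29  (by R35: P57, P37)
P34  (by R36: P15)
P11  (by R38: P34)
P38  (by R2: P29, P4)
P47  (by R6: P38, P60, P54)
P7  (by R7: P9, P13, P65)
P28  (by R9: P64, P10)
P27  (by R19: P40, P52)
P24  (by R28: P47, P4)
P2  (by R32: P11, P60)
P20  (by R13: P24, P28)
P3  (by R17: P27)
P21  (by R14: P2, P3)
P36  (by R27: P21, P16)
P35  (by R23: P36, P20)
P1  (by R12: P35, P7)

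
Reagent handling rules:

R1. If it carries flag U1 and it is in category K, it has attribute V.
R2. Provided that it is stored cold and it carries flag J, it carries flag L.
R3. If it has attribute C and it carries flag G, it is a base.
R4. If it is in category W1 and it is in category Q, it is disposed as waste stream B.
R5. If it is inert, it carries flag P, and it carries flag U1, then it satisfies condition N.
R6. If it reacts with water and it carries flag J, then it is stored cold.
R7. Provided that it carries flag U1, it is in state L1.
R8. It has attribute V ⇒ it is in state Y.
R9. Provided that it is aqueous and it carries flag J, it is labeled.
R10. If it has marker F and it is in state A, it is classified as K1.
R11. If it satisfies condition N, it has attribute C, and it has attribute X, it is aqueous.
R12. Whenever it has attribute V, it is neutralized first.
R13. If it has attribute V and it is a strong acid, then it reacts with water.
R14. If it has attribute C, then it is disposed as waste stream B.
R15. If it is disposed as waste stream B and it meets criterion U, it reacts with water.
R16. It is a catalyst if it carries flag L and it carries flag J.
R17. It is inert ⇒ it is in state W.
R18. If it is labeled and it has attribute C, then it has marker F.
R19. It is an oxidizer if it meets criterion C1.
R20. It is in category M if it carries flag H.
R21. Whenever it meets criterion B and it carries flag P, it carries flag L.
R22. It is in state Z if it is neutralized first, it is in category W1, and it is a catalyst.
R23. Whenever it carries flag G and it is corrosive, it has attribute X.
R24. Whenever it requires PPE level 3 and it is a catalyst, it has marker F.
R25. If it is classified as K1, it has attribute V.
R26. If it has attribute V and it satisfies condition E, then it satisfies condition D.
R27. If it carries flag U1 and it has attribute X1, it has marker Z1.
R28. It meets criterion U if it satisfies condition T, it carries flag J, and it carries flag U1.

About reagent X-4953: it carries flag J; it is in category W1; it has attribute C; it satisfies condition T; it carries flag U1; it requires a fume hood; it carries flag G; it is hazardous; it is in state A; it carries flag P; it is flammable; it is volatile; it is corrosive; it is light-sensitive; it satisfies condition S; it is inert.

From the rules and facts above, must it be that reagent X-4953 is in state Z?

By R5 (it is inert, it carries flag P, it carries flag U1): it satisfies condition N.
By R14 (it has attribute C): it is disposed as waste stream B.
By R23 (it carries flag G, it is corrosive): it has attribute X.
By R28 (it satisfies condition T, it carries flag J, it carries flag U1): it meets criterion U.
By R11 (it satisfies condition N, it has attribute C, it has attribute X): it is aqueous.
By R15 (it is disposed as waste stream B, it meets criterion U): it reacts with water.
By R6 (it reacts with water, it carries flag J): it is stored cold.
By R9 (it is aqueous, it carries flag J): it is labeled.
By R18 (it is labeled, it has attribute C): it has marker F.
By R2 (it is stored cold, it carries flag J): it carries flag L.
By R10 (it has marker F, it is in state A): it is classified as K1.
By R16 (it carries flag L, it carries flag J): it is a catalyst.
By R25 (it is classified as K1): it has attribute V.
By R12 (it has attribute V): it is neutralized first.
By R22 (it is neutralized first, it is in category W1, it is a catalyst): it is in state Z.

Yes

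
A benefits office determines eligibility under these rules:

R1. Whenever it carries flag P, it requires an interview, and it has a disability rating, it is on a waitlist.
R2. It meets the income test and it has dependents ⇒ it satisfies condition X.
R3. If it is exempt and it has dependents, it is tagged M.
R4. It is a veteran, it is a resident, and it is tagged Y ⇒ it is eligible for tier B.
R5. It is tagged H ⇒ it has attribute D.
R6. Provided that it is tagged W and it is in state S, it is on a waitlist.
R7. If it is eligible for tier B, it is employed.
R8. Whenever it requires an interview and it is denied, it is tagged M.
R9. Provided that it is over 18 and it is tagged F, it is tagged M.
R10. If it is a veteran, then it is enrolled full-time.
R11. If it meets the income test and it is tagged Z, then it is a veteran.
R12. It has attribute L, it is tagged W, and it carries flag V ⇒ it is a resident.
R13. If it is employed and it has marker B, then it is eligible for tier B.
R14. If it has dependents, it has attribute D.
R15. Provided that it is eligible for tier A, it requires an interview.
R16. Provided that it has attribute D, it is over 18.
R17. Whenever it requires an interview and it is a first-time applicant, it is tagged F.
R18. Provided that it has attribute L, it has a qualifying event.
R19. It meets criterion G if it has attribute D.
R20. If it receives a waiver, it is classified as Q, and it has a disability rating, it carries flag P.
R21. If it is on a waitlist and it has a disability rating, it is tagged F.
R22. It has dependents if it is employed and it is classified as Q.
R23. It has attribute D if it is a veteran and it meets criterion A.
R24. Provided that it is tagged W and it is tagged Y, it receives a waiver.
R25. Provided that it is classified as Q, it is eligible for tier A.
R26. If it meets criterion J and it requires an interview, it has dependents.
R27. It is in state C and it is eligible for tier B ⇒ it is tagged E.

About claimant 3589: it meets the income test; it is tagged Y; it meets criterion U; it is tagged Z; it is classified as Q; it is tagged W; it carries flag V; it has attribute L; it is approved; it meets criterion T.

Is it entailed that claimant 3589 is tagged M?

Forward chaining from the given facts derives: is a veteran, is a resident, has a qualifying event, receives a waiver, is eligible for tier A, is eligible for tier B, is employed, is enrolled full-time, requires an interview, has dependents, satisfies condition X, has attribute D, is over 18, meets criterion G.
Rules concluding "it is tagged M": R3 needs "it is exempt"; R8 needs "it is denied"; R9 needs "it is tagged F" — none of these are established.

No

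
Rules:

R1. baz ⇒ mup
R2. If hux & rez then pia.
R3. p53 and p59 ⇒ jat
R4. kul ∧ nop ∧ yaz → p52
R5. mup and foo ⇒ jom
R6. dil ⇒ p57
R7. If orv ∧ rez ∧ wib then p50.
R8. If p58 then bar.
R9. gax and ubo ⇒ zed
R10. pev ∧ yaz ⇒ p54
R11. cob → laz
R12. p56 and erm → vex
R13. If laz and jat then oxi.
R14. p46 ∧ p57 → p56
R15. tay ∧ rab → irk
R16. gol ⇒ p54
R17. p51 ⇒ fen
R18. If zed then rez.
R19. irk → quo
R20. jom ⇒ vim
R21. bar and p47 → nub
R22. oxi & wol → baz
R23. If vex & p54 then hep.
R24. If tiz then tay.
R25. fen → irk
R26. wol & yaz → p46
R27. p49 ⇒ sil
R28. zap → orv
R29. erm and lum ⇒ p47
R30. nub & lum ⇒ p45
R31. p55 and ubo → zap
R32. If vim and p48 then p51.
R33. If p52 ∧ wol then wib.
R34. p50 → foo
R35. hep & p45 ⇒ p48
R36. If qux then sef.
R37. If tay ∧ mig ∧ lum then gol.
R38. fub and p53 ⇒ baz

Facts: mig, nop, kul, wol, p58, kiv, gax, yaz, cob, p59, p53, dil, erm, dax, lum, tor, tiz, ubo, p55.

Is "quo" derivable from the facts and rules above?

Yes

jat  (by R3: p53, p59)
p52  (by R4: kul, nop, yaz)
p57  (by R6: dil)
bar  (by R8: p58)
zed  (by R9: gax, ubo)
laz  (by R11: cob)
oxi  (by R13: laz, jat)
rez  (by R18: zed)
baz  (by R22: oxi, wol)
tay  (by R24: tiz)
p46  (by R26: wol, yaz)
p47  (by R29: erm, lum)
zap  (by R31: p55, ubo)
wib  (by R33: p52, wol)
gol  (by R37: tay, mig, lum)
mup  (by R1: baz)
p56  (by R14: p46, p57)
p54  (by R16: gol)
nub  (by R21: bar, p47)
orv  (by R28: zap)
p45  (by R30: nub, lum)
p50  (by R7: orv, rez, wib)
vex  (by R12: p56, erm)
hep  (by R23: vex, p54)
foo  (by R34: p50)
p48  (by R35: hep, p45)
jom  (by R5: mup, foo)
vim  (by R20: jom)
p51  (by R32: vim, p48)
fen  (by R17: p51)
irk  (by R25: fen)
quo  (by R19: irk)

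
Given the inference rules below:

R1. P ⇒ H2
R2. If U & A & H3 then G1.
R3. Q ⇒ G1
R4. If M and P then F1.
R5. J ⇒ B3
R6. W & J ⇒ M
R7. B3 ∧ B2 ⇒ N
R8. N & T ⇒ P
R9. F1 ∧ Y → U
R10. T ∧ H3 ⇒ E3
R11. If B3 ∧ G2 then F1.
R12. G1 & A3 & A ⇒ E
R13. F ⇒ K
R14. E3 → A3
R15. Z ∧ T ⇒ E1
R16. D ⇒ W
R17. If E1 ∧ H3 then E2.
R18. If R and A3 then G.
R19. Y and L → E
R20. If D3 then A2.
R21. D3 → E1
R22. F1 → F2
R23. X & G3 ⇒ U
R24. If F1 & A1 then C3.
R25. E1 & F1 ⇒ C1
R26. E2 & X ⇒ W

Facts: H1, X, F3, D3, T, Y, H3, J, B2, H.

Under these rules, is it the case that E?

No

Forward chaining from the given facts derives: B3, N, P, E3, A3, A2, E1, H2, E2, W, M, F1, U, F2, C1.
Rules concluding E: R12 needs G1; R19 needs L — none of these are established.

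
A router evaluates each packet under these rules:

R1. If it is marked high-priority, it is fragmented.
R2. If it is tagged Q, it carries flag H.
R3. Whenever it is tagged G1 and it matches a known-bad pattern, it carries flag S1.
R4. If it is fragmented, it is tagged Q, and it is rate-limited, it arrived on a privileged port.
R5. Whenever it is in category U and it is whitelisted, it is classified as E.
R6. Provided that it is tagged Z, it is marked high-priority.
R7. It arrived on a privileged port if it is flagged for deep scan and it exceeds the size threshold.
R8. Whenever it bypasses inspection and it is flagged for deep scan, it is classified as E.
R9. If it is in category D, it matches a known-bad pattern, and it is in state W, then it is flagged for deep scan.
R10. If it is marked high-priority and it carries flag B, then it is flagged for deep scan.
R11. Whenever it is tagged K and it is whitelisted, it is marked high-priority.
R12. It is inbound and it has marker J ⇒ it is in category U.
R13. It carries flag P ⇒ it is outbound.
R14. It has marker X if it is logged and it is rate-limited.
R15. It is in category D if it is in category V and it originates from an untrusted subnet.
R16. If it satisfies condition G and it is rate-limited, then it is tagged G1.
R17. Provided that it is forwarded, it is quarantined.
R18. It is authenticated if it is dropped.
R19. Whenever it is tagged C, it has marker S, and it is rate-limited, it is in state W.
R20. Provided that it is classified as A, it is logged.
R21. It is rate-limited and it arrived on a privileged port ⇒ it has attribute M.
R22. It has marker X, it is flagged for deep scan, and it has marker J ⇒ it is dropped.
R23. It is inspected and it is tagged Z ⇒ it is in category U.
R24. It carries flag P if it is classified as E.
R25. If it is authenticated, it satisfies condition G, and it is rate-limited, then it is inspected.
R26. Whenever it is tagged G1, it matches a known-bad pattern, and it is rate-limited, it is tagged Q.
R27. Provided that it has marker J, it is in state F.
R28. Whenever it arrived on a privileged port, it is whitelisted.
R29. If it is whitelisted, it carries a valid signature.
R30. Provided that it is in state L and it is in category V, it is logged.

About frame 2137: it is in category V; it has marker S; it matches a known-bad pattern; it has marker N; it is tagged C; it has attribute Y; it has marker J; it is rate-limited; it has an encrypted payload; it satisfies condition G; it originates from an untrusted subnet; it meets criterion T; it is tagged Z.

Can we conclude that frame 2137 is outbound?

Forward chaining from the given facts derives: is marked high-priority, is in category D, is tagged G1, is in state W, is tagged Q, is in state F, is fragmented, carries flag H, carries flag S1, arrived on a privileged port, is flagged for deep scan, has attribute M, is whitelisted, carries a valid signature.
The only rule concluding "it is outbound" is R13, which needs "it carries flag P"; that is never established.

No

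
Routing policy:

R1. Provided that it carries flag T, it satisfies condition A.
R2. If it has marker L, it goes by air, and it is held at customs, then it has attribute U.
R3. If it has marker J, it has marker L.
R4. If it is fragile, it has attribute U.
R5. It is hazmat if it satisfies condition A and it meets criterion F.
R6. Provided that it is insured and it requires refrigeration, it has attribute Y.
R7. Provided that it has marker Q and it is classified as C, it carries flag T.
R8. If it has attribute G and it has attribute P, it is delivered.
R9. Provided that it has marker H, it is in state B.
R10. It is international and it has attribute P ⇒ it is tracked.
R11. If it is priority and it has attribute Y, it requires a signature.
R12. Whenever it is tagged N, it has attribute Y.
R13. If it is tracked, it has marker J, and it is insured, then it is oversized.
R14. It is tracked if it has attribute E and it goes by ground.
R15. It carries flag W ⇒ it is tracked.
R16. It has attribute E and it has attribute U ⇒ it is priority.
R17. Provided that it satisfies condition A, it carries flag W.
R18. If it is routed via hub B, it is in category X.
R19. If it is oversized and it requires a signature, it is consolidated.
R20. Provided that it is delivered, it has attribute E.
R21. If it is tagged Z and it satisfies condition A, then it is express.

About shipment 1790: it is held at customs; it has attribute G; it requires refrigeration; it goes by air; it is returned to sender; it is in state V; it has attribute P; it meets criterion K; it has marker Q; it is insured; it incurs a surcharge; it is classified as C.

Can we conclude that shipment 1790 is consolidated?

Forward chaining from the given facts derives: has attribute Y, carries flag T, is delivered, has attribute E, satisfies condition A, carries flag W, is tracked.
The only rule concluding "it is consolidated" is R19, which needs "it is oversized"; that is never established.

No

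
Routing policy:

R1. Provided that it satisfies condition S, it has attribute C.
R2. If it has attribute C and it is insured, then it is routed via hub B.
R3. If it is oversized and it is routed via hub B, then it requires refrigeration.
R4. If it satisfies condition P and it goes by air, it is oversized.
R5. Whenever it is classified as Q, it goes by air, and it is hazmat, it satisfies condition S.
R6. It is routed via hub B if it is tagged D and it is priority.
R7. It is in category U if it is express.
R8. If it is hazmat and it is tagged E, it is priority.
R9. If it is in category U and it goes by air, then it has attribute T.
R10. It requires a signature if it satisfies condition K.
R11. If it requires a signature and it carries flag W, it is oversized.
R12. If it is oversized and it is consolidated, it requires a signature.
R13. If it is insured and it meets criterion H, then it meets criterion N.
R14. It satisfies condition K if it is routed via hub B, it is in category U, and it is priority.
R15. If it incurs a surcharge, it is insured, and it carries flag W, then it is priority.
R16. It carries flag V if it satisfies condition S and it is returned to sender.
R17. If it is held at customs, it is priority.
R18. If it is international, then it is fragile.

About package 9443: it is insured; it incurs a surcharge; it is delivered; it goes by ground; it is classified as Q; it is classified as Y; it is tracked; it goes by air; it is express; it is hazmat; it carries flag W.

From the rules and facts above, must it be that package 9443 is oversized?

By R5 (it is classified as Q, it goes by air, it is hazmat): it satisfies condition S.
By R7 (it is express): it is in category U.
By R15 (it incurs a surcharge, it is insured, it carries flag W): it is priority.
By R1 (it satisfies condition S): it has attribute C.
By R2 (it has attribute C, it is insured): it is routed via hub B.
By R14 (it is routed via hub B, it is in category U, it is priority): it satisfies condition K.
By R10 (it satisfies condition K): it requires a signature.
By R11 (it requires a signature, it carries flag W): it is oversized.

Yes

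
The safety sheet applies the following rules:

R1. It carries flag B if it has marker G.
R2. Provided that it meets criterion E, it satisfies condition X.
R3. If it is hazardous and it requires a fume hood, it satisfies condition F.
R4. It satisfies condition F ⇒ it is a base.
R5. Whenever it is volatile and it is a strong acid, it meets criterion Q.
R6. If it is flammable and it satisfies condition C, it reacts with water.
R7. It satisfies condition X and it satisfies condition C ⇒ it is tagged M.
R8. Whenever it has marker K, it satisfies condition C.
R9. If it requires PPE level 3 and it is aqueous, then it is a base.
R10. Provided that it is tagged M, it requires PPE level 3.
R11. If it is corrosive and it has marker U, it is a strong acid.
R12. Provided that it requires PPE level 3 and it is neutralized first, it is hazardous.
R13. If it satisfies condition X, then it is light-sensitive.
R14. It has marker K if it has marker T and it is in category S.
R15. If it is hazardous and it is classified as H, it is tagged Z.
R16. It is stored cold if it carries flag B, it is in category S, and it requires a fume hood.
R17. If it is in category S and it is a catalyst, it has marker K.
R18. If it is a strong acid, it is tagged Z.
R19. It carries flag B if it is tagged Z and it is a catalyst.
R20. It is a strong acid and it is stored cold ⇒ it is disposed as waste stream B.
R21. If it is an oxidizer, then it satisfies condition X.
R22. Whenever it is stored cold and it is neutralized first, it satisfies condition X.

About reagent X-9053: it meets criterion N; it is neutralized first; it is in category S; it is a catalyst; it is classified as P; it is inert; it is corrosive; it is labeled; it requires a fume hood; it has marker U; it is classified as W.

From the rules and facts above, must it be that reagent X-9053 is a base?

Yes

By R11 (it is corrosive, it has marker U): it is a strong acid.
By R17 (it is in category S, it is a catalyst): it has marker K.
By R18 (it is a strong acid): it is tagged Z.
By R19 (it is tagged Z, it is a catalyst): it carries flag B.
By R8 (it has marker K): it satisfies condition C.
By R16 (it carries flag B, it is in category S, it requires a fume hood): it is stored cold.
By R22 (it is stored cold, it is neutralized first): it satisfies condition X.
By R7 (it satisfies condition X, it satisfies condition C): it is tagged M.
By R10 (it is tagged M): it requires PPE level 3.
By R12 (it requires PPE level 3, it is neutralized first): it is hazardous.
By R3 (it is hazardous, it requires a fume hood): it satisfies condition F.
By R4 (it satisfies condition F): it is a base.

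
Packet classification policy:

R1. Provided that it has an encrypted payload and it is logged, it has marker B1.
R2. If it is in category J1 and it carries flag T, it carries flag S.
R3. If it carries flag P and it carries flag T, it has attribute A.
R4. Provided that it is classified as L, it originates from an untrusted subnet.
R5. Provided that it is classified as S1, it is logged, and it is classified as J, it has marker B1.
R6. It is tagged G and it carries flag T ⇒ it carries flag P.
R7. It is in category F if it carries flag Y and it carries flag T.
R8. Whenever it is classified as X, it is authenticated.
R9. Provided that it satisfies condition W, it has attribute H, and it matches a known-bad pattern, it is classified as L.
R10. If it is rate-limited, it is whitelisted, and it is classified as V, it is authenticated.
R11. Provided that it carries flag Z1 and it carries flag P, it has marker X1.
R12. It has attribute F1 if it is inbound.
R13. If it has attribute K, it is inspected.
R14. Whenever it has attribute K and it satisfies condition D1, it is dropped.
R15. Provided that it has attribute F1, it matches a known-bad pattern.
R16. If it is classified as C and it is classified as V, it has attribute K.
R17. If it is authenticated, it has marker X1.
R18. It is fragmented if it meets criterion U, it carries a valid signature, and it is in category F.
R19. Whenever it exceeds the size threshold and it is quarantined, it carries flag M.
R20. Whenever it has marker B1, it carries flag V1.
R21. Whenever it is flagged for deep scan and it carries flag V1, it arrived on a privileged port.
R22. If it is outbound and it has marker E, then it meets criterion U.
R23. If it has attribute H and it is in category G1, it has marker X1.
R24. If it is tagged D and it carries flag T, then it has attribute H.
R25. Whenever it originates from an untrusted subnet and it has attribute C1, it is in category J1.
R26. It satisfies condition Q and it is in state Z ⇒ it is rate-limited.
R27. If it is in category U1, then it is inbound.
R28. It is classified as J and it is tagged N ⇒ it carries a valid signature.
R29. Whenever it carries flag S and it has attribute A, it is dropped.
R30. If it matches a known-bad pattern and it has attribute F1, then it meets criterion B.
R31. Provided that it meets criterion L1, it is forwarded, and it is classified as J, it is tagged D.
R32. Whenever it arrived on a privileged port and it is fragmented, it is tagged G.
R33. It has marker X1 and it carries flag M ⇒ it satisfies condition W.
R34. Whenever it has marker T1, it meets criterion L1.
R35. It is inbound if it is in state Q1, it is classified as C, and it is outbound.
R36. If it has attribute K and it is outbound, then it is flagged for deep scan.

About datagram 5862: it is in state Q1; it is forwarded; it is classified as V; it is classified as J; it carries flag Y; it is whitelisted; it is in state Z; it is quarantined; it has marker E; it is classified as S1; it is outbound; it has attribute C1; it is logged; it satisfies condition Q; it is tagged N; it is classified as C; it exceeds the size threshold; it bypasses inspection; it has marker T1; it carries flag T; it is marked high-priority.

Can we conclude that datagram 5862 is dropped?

By R5 (it is classified as S1, it is logged, it is classified as J): it has marker B1.
By R7 (it carries flag Y, it carries flag T): it is in category F.
By R16 (it is classified as C, it is classified as V): it has attribute K.
By R19 (it exceeds the size threshold, it is quarantined): it carries flag M.
By R20 (it has marker B1): it carries flag V1.
By R22 (it is outbound, it has marker E): it meets criterion U.
By R26 (it satisfies condition Q, it is in state Z): it is rate-limited.
By R28 (it is classified as J, it is tagged N): it carries a valid signature.
By R34 (it has marker T1): it meets criterion L1.
By R35 (it is in state Q1, it is classified as C, it is outbound): it is inbound.
By R36 (it has attribute K, it is outbound): it is flagged for deep scan.
By R10 (it is rate-limited, it is whitelisted, it is classified as V): it is authenticated.
By R12 (it is inbound): it has attribute F1.
By R15 (it has attribute F1): it matches a known-bad pattern.
By R17 (it is authenticated): it has marker X1.
By R18 (it meets criterion U, it carries a valid signature, it is in category F): it is fragmented.
By R21 (it is flagged for deep scan, it carries flag V1): it arrived on a privileged port.
By R31 (it meets criterion L1, it is forwarded, it is classified as J): it is tagged D.
By R32 (it arrived on a privileged port, it is fragmented): it is tagged G.
By R33 (it has marker X1, it carries flag M): it satisfies condition W.
By R6 (it is tagged G, it carries flag T): it carries flag P.
By R24 (it is tagged D, it carries flag T): it has attribute H.
By R3 (it carries flag P, it carries flag T): it has attribute A.
By R9 (it satisfies condition W, it has attribute H, it matches a known-bad pattern): it is classified as L.
By R4 (it is classified as L): it originates from an untrusted subnet.
By R25 (it originates from an untrusted subnet, it has attribute C1): it is in category J1.
By R2 (it is in category J1, it carries flag T): it carries flag S.
By R29 (it carries flag S, it has attribute A): it is dropped.

Yes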